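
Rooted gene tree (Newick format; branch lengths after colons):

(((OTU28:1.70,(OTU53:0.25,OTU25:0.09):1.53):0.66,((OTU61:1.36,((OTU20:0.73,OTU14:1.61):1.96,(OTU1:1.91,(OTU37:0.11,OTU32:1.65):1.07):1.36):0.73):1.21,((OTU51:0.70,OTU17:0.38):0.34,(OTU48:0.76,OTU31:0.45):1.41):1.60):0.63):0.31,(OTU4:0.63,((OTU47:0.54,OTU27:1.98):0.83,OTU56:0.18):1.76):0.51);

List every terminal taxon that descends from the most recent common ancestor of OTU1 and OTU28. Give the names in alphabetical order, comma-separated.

Tracing OTU1: it sits inside (OTU1,(OTU37,OTU32)).
Tracing OTU28: it sits inside (OTU28,(OTU53,OTU25)).
The smallest clade enclosing both is ((OTU28,(OTU53,OTU25)),((OTU61,((OTU20,OTU14),(OTU1,(OTU37,OTU32)))),((OTU51,OTU17),(OTU48,OTU31)))); the answer is its 13 terminal taxa in alphabetical order.

OTU1, OTU14, OTU17, OTU20, OTU25, OTU28, OTU31, OTU32, OTU37, OTU48, OTU51, OTU53, OTU61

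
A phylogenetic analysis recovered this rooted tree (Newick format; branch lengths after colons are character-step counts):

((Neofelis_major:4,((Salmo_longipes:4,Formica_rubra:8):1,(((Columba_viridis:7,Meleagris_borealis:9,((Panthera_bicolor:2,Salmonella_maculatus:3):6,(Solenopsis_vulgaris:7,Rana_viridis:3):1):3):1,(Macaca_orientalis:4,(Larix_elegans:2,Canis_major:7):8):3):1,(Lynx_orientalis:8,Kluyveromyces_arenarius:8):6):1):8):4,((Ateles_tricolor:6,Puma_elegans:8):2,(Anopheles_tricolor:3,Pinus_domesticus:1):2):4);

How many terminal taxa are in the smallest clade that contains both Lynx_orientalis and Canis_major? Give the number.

11

The MRCA of Lynx_orientalis and Canis_major is the node subtending (((Columba_viridis,Meleagris_borealis,((Panthera_bicolor,Salmonella_maculatus),(Solenopsis_vulgaris,Rana_viridis))),(Macaca_orientalis,(Larix_elegans,Canis_major))),(Lynx_orientalis,Kluyveromyces_arenarius)).
That clade contains 11 terminal taxa: Canis_major, Columba_viridis, Kluyveromyces_arenarius, Larix_elegans, Lynx_orientalis, Macaca_orientalis, Meleagris_borealis, Panthera_bicolor, Rana_viridis, Salmonella_maculatus, Solenopsis_vulgaris.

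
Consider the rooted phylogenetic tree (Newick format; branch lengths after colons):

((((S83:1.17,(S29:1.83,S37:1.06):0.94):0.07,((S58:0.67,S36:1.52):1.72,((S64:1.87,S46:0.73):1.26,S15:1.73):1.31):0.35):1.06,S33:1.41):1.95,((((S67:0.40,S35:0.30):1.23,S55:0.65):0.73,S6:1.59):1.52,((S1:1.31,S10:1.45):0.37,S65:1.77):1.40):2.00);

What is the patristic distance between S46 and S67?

The path runs S46 → … → MRCA → … → S67; the MRCA is the root of the tree.
Branch lengths along that path: 0.73 + 1.26 + 1.31 + 0.35 + 1.06 + 1.95 + 2.00 + 1.52 + 0.73 + 1.23 + 0.40 = 12.54.

12.54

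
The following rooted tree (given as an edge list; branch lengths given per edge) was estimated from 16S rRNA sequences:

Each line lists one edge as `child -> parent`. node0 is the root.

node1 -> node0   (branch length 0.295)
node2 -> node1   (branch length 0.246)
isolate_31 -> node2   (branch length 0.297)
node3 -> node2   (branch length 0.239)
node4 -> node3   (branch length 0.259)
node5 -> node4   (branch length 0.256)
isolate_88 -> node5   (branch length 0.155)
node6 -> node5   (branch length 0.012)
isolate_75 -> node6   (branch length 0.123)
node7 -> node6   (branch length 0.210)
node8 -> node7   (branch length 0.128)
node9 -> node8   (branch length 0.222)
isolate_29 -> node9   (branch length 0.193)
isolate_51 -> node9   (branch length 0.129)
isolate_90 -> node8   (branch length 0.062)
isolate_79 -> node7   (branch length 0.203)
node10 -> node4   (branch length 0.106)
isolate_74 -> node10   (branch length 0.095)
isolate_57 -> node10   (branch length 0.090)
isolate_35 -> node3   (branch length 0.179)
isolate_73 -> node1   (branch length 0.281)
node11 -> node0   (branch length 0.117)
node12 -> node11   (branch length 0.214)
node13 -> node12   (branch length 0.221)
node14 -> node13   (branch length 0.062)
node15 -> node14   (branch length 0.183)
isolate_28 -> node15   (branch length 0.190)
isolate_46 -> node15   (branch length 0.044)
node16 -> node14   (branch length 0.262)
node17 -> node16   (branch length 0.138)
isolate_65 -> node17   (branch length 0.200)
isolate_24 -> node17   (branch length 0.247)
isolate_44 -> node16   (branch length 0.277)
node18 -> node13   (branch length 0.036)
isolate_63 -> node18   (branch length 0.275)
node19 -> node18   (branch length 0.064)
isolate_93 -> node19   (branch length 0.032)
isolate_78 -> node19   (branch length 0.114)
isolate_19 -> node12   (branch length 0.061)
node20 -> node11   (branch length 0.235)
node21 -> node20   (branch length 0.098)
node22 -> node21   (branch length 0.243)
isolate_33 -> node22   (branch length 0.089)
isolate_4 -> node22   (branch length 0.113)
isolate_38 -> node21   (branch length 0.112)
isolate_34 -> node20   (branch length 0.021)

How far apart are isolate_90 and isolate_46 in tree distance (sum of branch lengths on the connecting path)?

The path runs isolate_90 → … → MRCA → … → isolate_46; the MRCA is the root of the tree.
Branch lengths along that path: 0.062 + 0.128 + 0.210 + 0.012 + 0.256 + 0.259 + 0.239 + 0.246 + 0.295 + 0.117 + 0.214 + 0.221 + 0.062 + 0.183 + 0.044 = 2.548.

2.548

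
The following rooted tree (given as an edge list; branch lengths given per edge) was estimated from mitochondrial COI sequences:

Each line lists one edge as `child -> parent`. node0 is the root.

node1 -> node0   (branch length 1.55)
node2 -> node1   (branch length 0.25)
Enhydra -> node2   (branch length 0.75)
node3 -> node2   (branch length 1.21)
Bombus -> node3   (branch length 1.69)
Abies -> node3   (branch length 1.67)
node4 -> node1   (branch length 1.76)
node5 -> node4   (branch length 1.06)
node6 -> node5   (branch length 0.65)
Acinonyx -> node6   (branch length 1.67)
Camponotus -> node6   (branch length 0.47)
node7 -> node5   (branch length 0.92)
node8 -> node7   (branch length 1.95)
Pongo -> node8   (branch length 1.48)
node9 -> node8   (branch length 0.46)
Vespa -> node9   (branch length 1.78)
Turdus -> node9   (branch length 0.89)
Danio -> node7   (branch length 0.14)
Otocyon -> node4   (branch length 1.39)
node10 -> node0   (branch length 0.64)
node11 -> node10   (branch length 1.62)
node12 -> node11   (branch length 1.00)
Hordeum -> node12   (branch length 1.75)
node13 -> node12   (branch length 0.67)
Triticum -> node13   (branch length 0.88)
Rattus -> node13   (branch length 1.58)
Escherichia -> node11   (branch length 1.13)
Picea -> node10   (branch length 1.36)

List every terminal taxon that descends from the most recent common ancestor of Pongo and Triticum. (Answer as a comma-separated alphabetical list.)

Tracing Pongo: it sits inside (Pongo,(Vespa,Turdus)).
Tracing Triticum: it sits inside (Triticum,Rattus).
The smallest clade enclosing both is the whole tree (their MRCA is the root), so the answer is all 15 tips in alphabetical order.

Abies, Acinonyx, Bombus, Camponotus, Danio, Enhydra, Escherichia, Hordeum, Otocyon, Picea, Pongo, Rattus, Triticum, Turdus, Vespa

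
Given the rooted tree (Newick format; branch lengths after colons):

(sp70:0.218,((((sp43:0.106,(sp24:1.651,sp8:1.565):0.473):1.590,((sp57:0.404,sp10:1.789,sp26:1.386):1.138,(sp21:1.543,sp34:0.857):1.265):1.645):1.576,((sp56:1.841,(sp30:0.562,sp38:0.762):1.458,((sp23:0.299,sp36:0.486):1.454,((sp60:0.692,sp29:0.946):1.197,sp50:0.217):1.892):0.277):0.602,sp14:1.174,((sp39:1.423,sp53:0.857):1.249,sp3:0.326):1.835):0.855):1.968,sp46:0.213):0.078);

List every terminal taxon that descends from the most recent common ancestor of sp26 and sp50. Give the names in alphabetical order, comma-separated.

sp10, sp14, sp21, sp23, sp24, sp26, sp29, sp3, sp30, sp34, sp36, sp38, sp39, sp43, sp50, sp53, sp56, sp57, sp60, sp8

Tracing sp26: it sits inside (sp57,sp10,sp26).
Tracing sp50: it sits inside ((sp60,sp29),sp50).
The smallest clade enclosing both is (((sp43,(sp24,sp8)),((sp57,sp10,sp26),(sp21,sp34))),((sp56,(sp30,sp38),((sp23,sp36),((sp60,sp29),sp50))),sp14,((sp39,sp53),sp3))); the answer is its 20 terminal taxa in alphabetical order.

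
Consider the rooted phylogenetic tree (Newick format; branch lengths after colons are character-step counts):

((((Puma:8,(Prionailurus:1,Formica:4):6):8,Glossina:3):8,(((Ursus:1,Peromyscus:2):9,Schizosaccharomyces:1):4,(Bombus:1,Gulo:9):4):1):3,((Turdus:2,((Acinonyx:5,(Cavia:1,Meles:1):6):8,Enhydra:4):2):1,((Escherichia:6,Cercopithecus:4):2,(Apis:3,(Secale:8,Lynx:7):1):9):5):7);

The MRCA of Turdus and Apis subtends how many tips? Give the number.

The MRCA of Turdus and Apis is the node subtending ((Turdus,((Acinonyx,(Cavia,Meles)),Enhydra)),((Escherichia,Cercopithecus),(Apis,(Secale,Lynx)))).
That clade contains 10 terminal taxa: Acinonyx, Apis, Cavia, Cercopithecus, Enhydra, Escherichia, Lynx, Meles, Secale, Turdus.

10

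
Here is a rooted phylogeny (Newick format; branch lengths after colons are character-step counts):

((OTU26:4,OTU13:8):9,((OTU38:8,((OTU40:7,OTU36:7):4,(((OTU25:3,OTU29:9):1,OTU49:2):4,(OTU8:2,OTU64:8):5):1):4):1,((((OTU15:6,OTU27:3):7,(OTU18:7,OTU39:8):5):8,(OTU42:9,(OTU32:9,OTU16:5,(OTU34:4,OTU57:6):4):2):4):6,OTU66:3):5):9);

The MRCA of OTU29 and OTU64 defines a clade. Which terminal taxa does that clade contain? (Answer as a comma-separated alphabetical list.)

Tracing OTU29: it sits inside (OTU25,OTU29).
Tracing OTU64: it sits inside (OTU8,OTU64).
The smallest clade enclosing both is (((OTU25,OTU29),OTU49),(OTU8,OTU64)); the answer is its 5 terminal taxa in alphabetical order.

OTU25, OTU29, OTU49, OTU64, OTU8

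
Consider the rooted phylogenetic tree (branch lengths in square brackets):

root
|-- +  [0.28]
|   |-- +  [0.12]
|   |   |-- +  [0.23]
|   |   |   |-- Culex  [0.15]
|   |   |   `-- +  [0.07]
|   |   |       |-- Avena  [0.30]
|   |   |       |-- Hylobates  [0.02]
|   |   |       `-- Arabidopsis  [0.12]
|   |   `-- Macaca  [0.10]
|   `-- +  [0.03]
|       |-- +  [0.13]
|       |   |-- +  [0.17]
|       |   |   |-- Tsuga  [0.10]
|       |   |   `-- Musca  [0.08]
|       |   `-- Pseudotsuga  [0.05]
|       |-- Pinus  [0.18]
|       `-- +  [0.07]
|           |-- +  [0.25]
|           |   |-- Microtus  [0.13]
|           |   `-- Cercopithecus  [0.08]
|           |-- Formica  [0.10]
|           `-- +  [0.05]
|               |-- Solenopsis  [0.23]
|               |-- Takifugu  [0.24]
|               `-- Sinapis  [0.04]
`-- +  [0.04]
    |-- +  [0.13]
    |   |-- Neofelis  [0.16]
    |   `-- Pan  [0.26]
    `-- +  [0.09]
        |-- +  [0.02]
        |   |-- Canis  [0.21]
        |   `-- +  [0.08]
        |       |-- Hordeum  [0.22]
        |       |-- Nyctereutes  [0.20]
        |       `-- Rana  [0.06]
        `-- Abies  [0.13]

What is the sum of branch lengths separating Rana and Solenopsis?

The path runs Rana → … → MRCA → … → Solenopsis; the MRCA is the root of the tree.
Branch lengths along that path: 0.06 + 0.08 + 0.02 + 0.09 + 0.04 + 0.28 + 0.03 + 0.07 + 0.05 + 0.23 = 0.95.

0.95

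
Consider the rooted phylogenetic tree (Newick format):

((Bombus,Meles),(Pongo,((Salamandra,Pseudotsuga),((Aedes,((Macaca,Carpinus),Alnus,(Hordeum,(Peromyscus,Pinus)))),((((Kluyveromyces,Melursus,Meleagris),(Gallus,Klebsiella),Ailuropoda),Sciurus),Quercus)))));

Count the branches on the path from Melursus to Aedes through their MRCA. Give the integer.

7

The MRCA of Melursus and Aedes is the node subtending ((Aedes,((Macaca,Carpinus),Alnus,(Hordeum,(Peromyscus,Pinus)))),((((Kluyveromyces,Melursus,Meleagris),(Gallus,Klebsiella),Ailuropoda),Sciurus),Quercus)).
From Melursus up to that node: 5 branches. From Aedes up to the same node: 2 branches. Total: 5 + 2 = 7.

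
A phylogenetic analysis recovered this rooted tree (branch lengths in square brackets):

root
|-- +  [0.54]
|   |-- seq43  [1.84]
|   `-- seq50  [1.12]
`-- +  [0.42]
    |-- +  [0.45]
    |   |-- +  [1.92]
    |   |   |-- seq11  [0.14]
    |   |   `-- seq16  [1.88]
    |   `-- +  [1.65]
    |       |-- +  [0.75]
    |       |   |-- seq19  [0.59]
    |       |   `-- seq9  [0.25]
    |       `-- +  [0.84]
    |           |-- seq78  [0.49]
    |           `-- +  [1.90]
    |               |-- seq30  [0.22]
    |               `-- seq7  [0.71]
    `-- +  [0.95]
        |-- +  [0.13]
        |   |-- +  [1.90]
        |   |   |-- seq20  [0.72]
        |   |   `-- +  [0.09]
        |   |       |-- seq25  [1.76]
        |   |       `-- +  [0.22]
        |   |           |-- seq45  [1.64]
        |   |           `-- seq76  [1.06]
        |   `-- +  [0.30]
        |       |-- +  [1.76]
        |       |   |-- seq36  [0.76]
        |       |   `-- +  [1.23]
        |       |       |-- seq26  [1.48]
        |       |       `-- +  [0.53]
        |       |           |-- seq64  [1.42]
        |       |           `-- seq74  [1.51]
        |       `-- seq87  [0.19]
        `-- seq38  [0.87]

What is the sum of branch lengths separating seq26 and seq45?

The path runs seq26 → … → MRCA → … → seq45; the MRCA is the node subtending ((seq20,(seq25,(seq45,seq76))),((seq36,(seq26,(seq64,seq74))),seq87)).
Branch lengths along that path: 1.48 + 1.23 + 1.76 + 0.30 + 1.90 + 0.09 + 0.22 + 1.64 = 8.62.

8.62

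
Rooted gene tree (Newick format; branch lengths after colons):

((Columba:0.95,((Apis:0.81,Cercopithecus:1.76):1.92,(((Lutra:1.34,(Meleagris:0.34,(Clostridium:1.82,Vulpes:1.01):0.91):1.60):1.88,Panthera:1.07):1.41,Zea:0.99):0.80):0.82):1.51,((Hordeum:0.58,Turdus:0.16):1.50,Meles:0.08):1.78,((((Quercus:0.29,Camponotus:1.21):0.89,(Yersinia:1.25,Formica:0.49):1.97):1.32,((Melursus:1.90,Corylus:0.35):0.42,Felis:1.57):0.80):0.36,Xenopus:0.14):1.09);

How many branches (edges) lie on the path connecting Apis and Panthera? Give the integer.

5

The MRCA of Apis and Panthera is the node subtending ((Apis,Cercopithecus),(((Lutra,(Meleagris,(Clostridium,Vulpes))),Panthera),Zea)).
From Apis up to that node: 2 branches. From Panthera up to the same node: 3 branches. Total: 2 + 3 = 5.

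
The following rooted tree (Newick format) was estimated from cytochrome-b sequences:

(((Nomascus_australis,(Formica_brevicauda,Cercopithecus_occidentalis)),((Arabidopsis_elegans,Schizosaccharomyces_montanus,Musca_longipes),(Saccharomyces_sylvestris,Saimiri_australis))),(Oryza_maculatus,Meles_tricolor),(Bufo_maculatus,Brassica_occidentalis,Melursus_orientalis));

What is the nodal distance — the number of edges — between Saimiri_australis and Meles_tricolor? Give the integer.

6

The MRCA of Saimiri_australis and Meles_tricolor is the root of the tree.
From Saimiri_australis up to that node: 4 branches. From Meles_tricolor up to the same node: 2 branches. Total: 4 + 2 = 6.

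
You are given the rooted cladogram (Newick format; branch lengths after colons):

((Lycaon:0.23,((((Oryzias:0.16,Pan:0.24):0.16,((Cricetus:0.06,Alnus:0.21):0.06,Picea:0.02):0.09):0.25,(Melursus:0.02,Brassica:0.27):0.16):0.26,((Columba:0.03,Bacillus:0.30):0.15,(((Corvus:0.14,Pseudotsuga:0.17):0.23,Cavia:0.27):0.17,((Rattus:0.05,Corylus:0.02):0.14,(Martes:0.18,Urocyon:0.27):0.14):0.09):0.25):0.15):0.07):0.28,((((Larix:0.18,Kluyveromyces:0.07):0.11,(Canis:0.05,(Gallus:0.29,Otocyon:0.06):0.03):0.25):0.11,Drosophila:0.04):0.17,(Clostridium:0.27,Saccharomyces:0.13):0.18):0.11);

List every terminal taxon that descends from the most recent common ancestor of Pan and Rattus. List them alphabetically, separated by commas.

Alnus, Bacillus, Brassica, Cavia, Columba, Corvus, Corylus, Cricetus, Martes, Melursus, Oryzias, Pan, Picea, Pseudotsuga, Rattus, Urocyon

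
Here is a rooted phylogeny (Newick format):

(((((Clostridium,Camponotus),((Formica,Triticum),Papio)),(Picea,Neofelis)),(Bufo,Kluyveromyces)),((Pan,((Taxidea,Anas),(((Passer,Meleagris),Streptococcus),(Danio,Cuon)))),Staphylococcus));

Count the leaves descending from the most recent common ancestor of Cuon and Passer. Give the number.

5

The MRCA of Cuon and Passer is the node subtending (((Passer,Meleagris),Streptococcus),(Danio,Cuon)).
That clade contains 5 terminal taxa: Cuon, Danio, Meleagris, Passer, Streptococcus.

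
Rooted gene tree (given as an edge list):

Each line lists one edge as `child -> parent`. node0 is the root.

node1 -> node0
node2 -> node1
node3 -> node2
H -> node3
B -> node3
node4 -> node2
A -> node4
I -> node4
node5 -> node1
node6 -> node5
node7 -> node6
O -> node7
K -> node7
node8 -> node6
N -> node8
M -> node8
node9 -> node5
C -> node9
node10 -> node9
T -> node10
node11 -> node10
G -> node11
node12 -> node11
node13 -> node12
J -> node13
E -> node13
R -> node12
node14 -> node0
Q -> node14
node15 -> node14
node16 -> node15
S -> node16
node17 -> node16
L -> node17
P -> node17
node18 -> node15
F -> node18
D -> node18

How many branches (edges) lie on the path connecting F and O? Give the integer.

9

The MRCA of F and O is the root of the tree.
From F up to that node: 4 branches. From O up to the same node: 5 branches. Total: 4 + 5 = 9.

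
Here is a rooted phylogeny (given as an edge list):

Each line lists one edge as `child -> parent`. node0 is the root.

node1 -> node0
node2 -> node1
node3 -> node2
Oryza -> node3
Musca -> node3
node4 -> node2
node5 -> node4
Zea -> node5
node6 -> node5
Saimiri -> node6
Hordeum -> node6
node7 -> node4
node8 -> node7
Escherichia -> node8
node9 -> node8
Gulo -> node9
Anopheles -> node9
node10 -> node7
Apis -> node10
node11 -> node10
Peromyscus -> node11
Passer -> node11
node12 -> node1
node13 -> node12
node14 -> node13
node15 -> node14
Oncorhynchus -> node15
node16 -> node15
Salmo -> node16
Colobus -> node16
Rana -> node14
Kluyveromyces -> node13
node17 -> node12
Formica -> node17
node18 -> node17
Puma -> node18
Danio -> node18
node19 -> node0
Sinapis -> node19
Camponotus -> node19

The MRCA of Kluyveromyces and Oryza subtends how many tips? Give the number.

19

The MRCA of Kluyveromyces and Oryza is the node subtending (((Oryza,Musca),((Zea,(Saimiri,Hordeum)),((Escherichia,(Gulo,Anopheles)),(Apis,(Peromyscus,Passer))))),((((Oncorhynchus,(Salmo,Colobus)),Rana),Kluyveromyces),(Formica,(Puma,Danio)))).
That clade contains 19 terminal taxa: Anopheles, Apis, Colobus, Danio, Escherichia, Formica, Gulo, Hordeum, Kluyveromyces, Musca, Oncorhynchus, Oryza, Passer, Peromyscus, Puma, Rana, Saimiri, Salmo, Zea.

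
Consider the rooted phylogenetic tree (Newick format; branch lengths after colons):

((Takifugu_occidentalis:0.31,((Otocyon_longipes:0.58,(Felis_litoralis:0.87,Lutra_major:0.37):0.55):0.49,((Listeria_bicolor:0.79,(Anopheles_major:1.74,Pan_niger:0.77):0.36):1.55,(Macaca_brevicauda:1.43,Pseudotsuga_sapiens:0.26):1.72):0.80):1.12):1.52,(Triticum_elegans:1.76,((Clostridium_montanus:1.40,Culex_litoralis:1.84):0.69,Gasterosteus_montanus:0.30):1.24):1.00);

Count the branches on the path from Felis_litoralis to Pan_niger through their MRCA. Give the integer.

The MRCA of Felis_litoralis and Pan_niger is the node subtending ((Otocyon_longipes,(Felis_litoralis,Lutra_major)),((Listeria_bicolor,(Anopheles_major,Pan_niger)),(Macaca_brevicauda,Pseudotsuga_sapiens))).
From Felis_litoralis up to that node: 3 branches. From Pan_niger up to the same node: 4 branches. Total: 3 + 4 = 7.

7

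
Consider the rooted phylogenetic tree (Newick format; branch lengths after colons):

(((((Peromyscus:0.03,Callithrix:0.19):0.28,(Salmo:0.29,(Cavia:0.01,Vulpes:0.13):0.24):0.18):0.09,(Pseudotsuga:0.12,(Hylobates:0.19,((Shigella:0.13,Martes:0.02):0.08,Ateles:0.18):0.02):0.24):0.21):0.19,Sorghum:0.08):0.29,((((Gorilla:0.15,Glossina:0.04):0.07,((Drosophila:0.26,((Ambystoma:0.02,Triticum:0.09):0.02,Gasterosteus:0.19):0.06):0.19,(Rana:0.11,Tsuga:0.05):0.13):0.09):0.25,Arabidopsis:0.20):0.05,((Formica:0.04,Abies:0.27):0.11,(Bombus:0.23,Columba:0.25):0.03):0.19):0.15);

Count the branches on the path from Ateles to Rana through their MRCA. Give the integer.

The MRCA of Ateles and Rana is the root of the tree.
From Ateles up to that node: 6 branches. From Rana up to the same node: 6 branches. Total: 6 + 6 = 12.

12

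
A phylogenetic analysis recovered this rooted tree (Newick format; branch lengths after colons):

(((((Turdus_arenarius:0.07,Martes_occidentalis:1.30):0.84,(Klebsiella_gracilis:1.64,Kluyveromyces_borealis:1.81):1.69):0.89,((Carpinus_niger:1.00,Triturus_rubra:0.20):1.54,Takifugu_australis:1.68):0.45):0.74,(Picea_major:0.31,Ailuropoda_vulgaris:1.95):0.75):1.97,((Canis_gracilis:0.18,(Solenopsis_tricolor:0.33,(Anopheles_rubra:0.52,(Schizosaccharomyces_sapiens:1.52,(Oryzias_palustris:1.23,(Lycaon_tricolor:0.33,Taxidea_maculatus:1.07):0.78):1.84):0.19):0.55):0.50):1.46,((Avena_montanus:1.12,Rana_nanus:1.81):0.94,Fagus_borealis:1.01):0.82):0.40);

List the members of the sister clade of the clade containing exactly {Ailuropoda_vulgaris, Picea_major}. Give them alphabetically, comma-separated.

The clade containing exactly {Ailuropoda_vulgaris, Picea_major} attaches to the tree at the node subtending ((((Turdus_arenarius,Martes_occidentalis),(Klebsiella_gracilis,Kluyveromyces_borealis)),((Carpinus_niger,Triturus_rubra),Takifugu_australis)),(Picea_major,Ailuropoda_vulgaris)).
The other lineage descending from that same node — the sister group — is (((Turdus_arenarius,Martes_occidentalis),(Klebsiella_gracilis,Kluyveromyces_borealis)),((Carpinus_niger,Triturus_rubra),Takifugu_australis)); its 7 tips in alphabetical order are the answer.

Carpinus_niger, Klebsiella_gracilis, Kluyveromyces_borealis, Martes_occidentalis, Takifugu_australis, Triturus_rubra, Turdus_arenarius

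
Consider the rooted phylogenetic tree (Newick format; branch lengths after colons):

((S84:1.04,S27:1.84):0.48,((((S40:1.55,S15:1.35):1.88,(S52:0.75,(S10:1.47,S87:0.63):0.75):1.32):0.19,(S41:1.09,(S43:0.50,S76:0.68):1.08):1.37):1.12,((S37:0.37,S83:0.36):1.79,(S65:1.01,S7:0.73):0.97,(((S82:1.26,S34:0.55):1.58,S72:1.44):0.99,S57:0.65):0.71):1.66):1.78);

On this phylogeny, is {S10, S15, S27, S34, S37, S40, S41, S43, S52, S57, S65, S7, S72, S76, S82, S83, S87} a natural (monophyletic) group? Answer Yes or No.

The MRCA of the listed taxa is the root, so the smallest clade containing them is the whole tree.
That clade also contains S84, which is not in the proposed group, so the group is not monophyletic.

No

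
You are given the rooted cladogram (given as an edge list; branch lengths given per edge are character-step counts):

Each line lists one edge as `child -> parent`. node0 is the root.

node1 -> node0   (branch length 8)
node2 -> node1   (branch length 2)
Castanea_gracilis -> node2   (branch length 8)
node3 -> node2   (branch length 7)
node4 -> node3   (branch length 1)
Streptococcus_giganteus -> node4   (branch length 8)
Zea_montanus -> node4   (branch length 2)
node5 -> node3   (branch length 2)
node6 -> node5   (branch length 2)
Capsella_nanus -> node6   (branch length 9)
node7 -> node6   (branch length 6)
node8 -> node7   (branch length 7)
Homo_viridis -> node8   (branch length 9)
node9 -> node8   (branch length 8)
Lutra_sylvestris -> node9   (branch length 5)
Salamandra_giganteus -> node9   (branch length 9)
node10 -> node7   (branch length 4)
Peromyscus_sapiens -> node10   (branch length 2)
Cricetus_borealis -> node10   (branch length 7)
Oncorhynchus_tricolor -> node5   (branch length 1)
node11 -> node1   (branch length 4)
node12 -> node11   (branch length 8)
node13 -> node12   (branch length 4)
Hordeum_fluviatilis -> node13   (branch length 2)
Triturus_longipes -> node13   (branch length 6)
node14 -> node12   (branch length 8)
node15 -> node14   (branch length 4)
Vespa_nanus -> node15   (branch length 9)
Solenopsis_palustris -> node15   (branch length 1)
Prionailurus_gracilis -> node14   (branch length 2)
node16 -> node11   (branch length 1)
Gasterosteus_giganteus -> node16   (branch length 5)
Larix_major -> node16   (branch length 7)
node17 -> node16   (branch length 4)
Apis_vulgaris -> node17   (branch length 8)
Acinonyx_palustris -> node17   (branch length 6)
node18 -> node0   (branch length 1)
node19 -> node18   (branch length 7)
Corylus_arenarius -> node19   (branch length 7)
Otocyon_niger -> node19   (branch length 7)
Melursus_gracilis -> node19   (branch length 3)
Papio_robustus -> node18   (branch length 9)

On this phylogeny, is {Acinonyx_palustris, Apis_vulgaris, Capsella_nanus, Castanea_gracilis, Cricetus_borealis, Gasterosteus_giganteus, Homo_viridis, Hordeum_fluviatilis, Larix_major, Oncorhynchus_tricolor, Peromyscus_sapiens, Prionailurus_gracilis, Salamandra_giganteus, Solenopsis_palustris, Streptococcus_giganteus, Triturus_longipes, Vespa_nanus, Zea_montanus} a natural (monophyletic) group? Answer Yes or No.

No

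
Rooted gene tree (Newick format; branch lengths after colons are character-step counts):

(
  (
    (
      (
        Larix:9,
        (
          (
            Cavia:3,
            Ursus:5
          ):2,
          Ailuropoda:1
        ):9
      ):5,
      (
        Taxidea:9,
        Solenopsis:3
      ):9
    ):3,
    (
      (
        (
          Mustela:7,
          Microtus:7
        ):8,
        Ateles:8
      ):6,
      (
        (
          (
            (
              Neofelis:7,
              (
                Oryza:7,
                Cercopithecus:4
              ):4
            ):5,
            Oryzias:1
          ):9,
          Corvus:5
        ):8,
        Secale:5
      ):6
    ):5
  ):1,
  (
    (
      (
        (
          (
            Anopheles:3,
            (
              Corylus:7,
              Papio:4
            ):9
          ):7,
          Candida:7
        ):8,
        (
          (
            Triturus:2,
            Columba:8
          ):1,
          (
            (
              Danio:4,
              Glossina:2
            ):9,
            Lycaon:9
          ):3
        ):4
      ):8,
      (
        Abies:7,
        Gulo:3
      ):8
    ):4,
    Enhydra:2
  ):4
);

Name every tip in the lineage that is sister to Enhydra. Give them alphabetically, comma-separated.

Abies, Anopheles, Candida, Columba, Corylus, Danio, Glossina, Gulo, Lycaon, Papio, Triturus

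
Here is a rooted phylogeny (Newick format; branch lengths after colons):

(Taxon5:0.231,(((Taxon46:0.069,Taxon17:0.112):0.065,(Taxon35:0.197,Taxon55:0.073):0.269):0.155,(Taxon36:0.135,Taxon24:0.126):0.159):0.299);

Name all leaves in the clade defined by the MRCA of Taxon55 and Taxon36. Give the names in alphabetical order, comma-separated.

Taxon17, Taxon24, Taxon35, Taxon36, Taxon46, Taxon55

Tracing Taxon55: it sits inside (Taxon35,Taxon55).
Tracing Taxon36: it sits inside (Taxon36,Taxon24).
The smallest clade enclosing both is (((Taxon46,Taxon17),(Taxon35,Taxon55)),(Taxon36,Taxon24)); the answer is its 6 terminal taxa in alphabetical order.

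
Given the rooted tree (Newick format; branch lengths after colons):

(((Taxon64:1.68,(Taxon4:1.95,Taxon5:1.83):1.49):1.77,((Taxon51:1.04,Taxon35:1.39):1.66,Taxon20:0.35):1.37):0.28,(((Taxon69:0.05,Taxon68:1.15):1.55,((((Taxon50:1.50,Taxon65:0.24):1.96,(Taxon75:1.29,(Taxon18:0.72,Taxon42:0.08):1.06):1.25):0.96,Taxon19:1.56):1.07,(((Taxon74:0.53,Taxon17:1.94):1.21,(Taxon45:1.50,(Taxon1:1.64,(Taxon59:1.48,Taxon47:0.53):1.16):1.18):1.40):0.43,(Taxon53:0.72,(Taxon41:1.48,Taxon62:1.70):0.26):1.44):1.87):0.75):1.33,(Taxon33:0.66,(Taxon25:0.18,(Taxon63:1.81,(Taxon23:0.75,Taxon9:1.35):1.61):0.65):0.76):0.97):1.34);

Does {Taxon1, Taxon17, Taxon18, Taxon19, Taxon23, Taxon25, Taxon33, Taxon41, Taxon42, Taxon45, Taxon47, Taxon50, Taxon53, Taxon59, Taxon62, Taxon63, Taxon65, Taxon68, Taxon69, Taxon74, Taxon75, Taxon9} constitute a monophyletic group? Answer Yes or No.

The most recent common ancestor of these taxa subtends (((Taxon69,Taxon68),((((Taxon50,Taxon65),(Taxon75,(Taxon18,Taxon42))),Taxon19),(((Taxon74,Taxon17),(Taxon45,(Taxon1,(Taxon59,Taxon47)))),(Taxon53,(Taxon41,Taxon62))))),(Taxon33,(Taxon25,(Taxon63,(Taxon23,Taxon9))))).
That clade has exactly 22 tips — every listed taxon and nothing else — so the group is monophyletic.

Yes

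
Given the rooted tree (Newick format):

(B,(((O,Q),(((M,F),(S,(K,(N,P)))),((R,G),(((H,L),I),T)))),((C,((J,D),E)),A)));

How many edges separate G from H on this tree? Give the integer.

The MRCA of G and H is the node subtending ((R,G),(((H,L),I),T)).
From G up to that node: 2 branches. From H up to the same node: 4 branches. Total: 2 + 4 = 6.

6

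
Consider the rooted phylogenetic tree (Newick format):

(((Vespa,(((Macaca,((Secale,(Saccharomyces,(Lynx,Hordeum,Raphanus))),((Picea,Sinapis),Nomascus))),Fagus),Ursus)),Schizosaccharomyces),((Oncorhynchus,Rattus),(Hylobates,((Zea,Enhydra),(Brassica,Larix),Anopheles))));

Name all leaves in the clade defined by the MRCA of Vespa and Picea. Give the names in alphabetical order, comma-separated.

Fagus, Hordeum, Lynx, Macaca, Nomascus, Picea, Raphanus, Saccharomyces, Secale, Sinapis, Ursus, Vespa

Tracing Vespa: it sits inside (Vespa,(((Macaca,((Secale,(Saccharomyces,(Lynx,Hordeum,Raphanus))),((Picea,Sinapis),Nomascus))),Fagus),Ursus)).
Tracing Picea: it sits inside (Picea,Sinapis).
The smallest clade enclosing both is (Vespa,(((Macaca,((Secale,(Saccharomyces,(Lynx,Hordeum,Raphanus))),((Picea,Sinapis),Nomascus))),Fagus),Ursus)); the answer is its 12 terminal taxa in alphabetical order.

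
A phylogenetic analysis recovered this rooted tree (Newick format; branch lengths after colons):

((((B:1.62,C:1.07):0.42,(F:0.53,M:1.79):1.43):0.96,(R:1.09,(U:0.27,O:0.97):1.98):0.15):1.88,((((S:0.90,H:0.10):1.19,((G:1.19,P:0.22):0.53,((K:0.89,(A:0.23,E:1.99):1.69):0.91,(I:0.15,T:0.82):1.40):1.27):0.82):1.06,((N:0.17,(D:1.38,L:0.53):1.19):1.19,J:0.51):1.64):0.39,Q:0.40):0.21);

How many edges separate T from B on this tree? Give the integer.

The MRCA of T and B is the root of the tree.
From T up to that node: 7 branches. From B up to the same node: 4 branches. Total: 7 + 4 = 11.

11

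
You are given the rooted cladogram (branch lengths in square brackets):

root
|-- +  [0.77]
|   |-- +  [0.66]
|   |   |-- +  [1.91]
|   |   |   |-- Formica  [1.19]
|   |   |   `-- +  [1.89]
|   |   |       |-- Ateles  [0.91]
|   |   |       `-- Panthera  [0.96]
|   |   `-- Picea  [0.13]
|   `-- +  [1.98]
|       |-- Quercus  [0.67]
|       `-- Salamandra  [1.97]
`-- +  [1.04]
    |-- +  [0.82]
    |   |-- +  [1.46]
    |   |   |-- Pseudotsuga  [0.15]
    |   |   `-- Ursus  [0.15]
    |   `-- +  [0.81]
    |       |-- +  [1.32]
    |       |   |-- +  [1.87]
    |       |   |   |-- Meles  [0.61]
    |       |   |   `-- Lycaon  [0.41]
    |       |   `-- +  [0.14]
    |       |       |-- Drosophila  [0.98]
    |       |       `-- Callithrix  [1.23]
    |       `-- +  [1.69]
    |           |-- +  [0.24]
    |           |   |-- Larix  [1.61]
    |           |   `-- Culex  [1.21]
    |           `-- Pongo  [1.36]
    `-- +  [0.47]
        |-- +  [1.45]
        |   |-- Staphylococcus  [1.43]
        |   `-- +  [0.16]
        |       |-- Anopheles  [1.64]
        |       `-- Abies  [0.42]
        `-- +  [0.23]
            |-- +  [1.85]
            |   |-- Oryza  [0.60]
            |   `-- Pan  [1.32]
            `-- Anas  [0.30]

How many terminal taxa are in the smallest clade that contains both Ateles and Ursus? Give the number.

The MRCA of Ateles and Ursus is the root, so the clade is the entire tree.
That clade contains 21 terminal taxa: Abies, Anas, Anopheles, Ateles, Callithrix, Culex, Drosophila, Formica, Larix, Lycaon, Meles, Oryza, Pan, Panthera, Picea, Pongo, Pseudotsuga, Quercus, Salamandra, Staphylococcus, Ursus.

21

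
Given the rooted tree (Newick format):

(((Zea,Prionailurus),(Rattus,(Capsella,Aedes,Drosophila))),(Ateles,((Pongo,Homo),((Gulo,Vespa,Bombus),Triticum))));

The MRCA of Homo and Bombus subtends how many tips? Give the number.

The MRCA of Homo and Bombus is the node subtending ((Pongo,Homo),((Gulo,Vespa,Bombus),Triticum)).
That clade contains 6 terminal taxa: Bombus, Gulo, Homo, Pongo, Triticum, Vespa.

6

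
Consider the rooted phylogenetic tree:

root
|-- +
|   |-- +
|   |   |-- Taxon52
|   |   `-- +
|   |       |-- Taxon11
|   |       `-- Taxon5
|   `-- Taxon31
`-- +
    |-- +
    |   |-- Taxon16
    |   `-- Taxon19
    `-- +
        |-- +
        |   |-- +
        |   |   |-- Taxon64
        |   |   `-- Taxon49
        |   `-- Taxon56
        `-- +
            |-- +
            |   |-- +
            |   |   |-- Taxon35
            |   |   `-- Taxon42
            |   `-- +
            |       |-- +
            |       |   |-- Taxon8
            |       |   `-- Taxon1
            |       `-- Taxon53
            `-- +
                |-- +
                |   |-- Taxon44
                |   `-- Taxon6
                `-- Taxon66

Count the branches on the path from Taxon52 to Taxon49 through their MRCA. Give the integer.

The MRCA of Taxon52 and Taxon49 is the root of the tree.
From Taxon52 up to that node: 3 branches. From Taxon49 up to the same node: 5 branches. Total: 3 + 5 = 8.

8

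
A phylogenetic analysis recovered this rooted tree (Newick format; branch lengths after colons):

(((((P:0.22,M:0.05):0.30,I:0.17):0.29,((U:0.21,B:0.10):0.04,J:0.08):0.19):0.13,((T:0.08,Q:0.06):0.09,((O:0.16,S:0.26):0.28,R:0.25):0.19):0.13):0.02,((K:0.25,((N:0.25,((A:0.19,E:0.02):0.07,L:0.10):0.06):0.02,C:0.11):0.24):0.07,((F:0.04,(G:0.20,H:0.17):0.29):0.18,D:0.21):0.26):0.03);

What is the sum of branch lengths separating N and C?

The path runs N → … → MRCA → … → C; the MRCA is the node subtending ((N,((A,E),L)),C).
Branch lengths along that path: 0.25 + 0.02 + 0.11 = 0.38.

0.38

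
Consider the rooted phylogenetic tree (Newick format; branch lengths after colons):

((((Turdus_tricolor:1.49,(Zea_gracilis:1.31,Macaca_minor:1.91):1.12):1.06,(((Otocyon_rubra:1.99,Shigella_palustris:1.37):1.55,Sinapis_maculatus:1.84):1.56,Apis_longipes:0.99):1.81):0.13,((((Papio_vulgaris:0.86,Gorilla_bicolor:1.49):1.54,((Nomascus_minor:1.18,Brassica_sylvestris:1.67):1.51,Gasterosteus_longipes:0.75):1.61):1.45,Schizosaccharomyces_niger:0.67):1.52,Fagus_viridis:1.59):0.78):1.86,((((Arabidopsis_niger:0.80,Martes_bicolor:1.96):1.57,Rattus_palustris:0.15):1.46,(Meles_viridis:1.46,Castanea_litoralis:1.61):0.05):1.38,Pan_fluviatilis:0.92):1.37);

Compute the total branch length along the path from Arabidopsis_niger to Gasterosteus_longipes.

14.55

The path runs Arabidopsis_niger → … → MRCA → … → Gasterosteus_longipes; the MRCA is the root of the tree.
Branch lengths along that path: 0.80 + 1.57 + 1.46 + 1.38 + 1.37 + 1.86 + 0.78 + 1.52 + 1.45 + 1.61 + 0.75 = 14.55.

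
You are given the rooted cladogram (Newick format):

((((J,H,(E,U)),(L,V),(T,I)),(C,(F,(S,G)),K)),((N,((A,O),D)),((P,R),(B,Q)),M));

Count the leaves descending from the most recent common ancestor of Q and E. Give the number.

The MRCA of Q and E is the root, so the clade is the entire tree.
That clade contains 22 terminal taxa: A, B, C, D, E, F, G, H, I, J, K, L, M, N, O, P, Q, R, S, T, U, V.

22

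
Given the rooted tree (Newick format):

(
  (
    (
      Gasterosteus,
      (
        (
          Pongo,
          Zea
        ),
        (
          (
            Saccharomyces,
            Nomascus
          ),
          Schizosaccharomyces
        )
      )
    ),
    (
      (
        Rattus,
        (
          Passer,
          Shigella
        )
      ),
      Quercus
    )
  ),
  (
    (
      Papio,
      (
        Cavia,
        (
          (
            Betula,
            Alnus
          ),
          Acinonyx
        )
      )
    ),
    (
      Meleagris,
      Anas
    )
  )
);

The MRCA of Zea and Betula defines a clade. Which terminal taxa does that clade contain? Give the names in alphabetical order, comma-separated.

Acinonyx, Alnus, Anas, Betula, Cavia, Gasterosteus, Meleagris, Nomascus, Papio, Passer, Pongo, Quercus, Rattus, Saccharomyces, Schizosaccharomyces, Shigella, Zea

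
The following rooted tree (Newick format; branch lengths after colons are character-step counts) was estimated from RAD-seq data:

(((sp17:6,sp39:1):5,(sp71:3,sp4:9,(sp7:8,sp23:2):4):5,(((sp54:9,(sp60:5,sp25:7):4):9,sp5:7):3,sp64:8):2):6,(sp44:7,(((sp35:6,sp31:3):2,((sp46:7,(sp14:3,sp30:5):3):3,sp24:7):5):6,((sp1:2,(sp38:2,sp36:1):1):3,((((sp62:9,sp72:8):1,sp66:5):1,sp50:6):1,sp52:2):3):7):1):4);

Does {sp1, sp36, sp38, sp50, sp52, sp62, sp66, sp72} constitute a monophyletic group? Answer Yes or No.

The most recent common ancestor of these taxa subtends ((sp1,(sp38,sp36)),((((sp62,sp72),sp66),sp50),sp52)).
That clade has exactly 8 tips — every listed taxon and nothing else — so the group is monophyletic.

Yes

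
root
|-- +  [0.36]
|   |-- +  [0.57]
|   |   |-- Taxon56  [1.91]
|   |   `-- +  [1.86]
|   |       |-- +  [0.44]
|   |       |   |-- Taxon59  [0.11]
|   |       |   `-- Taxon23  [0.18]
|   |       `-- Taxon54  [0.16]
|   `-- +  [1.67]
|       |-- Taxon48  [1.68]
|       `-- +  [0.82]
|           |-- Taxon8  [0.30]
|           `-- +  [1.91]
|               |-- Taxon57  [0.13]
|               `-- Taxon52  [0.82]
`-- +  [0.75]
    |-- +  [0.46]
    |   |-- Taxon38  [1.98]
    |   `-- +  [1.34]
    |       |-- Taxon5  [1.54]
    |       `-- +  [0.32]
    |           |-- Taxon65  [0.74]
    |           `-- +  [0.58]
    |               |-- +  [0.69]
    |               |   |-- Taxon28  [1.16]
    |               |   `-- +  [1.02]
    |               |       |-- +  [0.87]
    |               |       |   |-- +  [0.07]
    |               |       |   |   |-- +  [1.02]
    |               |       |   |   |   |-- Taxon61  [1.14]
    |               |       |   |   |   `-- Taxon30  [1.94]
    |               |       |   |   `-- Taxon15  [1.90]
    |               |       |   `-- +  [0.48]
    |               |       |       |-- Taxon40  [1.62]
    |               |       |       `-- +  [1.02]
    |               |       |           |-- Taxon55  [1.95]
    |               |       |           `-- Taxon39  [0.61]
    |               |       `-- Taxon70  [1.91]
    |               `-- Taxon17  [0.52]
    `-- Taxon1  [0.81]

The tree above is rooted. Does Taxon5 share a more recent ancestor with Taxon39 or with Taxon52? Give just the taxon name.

Taxon39

The MRCA of Taxon5 and Taxon39 subtends (Taxon5,(Taxon65,((Taxon28,((((Taxon61,Taxon30),Taxon15),(Taxon40,(Taxon55,Taxon39))),Taxon70)),Taxon17))) (11 taxa).
The MRCA of Taxon5 and Taxon52 is the root, subtending the entire tree (21 taxa).
The first is nested inside the second, so Taxon5 shares a more recent common ancestor with Taxon39.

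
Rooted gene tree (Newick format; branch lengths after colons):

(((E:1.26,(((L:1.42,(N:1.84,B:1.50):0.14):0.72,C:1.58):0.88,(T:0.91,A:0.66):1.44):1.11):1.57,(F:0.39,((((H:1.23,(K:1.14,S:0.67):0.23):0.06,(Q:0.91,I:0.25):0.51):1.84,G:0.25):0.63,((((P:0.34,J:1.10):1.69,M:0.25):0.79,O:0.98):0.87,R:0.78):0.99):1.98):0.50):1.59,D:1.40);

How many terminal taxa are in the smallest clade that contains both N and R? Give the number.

The MRCA of N and R is the node subtending ((E,(((L,(N,B)),C),(T,A))),(F,((((H,(K,S)),(Q,I)),G),((((P,J),M),O),R)))).
That clade contains 19 terminal taxa: A, B, C, E, F, G, H, I, J, K, L, M, N, O, P, Q, R, S, T.

19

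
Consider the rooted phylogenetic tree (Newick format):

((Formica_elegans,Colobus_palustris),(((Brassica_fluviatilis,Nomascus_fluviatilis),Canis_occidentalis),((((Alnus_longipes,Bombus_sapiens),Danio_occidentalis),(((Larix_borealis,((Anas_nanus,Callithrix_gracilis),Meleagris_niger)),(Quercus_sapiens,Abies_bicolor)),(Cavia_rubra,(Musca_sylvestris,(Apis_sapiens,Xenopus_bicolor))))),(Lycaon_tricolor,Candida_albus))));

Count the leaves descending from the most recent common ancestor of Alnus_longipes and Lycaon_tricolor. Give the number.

15

The MRCA of Alnus_longipes and Lycaon_tricolor is the node subtending ((((Alnus_longipes,Bombus_sapiens),Danio_occidentalis),(((Larix_borealis,((Anas_nanus,Callithrix_gracilis),Meleagris_niger)),(Quercus_sapiens,Abies_bicolor)),(Cavia_rubra,(Musca_sylvestris,(Apis_sapiens,Xenopus_bicolor))))),(Lycaon_tricolor,Candida_albus)).
That clade contains 15 terminal taxa: Abies_bicolor, Alnus_longipes, Anas_nanus, Apis_sapiens, Bombus_sapiens, Callithrix_gracilis, Candida_albus, Cavia_rubra, Danio_occidentalis, Larix_borealis, Lycaon_tricolor, Meleagris_niger, Musca_sylvestris, Quercus_sapiens, Xenopus_bicolor.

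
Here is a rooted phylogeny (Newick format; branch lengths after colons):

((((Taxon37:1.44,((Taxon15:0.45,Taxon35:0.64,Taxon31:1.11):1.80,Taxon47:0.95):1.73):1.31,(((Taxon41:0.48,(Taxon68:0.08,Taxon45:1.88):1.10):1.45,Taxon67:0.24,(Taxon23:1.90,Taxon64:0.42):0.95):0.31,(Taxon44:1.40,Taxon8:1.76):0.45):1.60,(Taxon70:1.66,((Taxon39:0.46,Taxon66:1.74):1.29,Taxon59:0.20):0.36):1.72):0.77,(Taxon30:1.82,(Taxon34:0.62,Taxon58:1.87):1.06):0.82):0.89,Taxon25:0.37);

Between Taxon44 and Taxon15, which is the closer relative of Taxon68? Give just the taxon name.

The MRCA of Taxon68 and Taxon44 subtends (((Taxon41,(Taxon68,Taxon45)),Taxon67,(Taxon23,Taxon64)),(Taxon44,Taxon8)) (8 taxa).
The MRCA of Taxon68 and Taxon15 subtends ((Taxon37,((Taxon15,Taxon35,Taxon31),Taxon47)),(((Taxon41,(Taxon68,Taxon45)),Taxon67,(Taxon23,Taxon64)),(Taxon44,Taxon8)),(Taxon70,((Taxon39,Taxon66),Taxon59))) (17 taxa).
The first is nested inside the second, so Taxon68 shares a more recent common ancestor with Taxon44.

Taxon44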